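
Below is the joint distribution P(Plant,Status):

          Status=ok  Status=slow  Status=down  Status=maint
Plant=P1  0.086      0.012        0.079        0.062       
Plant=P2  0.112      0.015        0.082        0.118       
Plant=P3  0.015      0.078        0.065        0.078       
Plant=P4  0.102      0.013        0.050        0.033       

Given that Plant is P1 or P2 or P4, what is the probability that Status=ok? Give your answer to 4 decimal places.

0.3927

P(Plant=P1) = 0.086 + 0.012 + 0.079 + 0.062 = 0.239.
P(Plant=P2) = 0.112 + 0.015 + 0.082 + 0.118 = 0.327.
P(Plant=P4) = 0.102 + 0.013 + 0.050 + 0.033 = 0.198.
P(Plant ∈ {P1, P2, P4}) = 0.239 + 0.327 + 0.198 = 0.764; P(Status=ok, Plant ∈ {P1, P2, P4}) = 0.086 + 0.112 + 0.102 = 0.300.
P(Status=ok | Plant ∈ {P1, P2, P4}) = 0.300/0.764 = 0.3927.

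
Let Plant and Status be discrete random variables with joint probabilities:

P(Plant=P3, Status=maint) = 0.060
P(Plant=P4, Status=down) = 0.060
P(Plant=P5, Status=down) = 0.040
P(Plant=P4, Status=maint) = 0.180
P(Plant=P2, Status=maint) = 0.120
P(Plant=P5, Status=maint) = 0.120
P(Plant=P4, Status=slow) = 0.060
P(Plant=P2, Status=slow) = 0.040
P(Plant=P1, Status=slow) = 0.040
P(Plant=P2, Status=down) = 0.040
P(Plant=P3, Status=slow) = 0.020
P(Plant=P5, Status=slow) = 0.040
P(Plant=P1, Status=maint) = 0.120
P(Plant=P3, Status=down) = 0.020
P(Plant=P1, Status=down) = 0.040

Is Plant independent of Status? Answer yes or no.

yes

Every cell satisfies P(Plant,Status) = P(Plant)·P(Status). For instance P(Plant=P3) = 0.100, P(Status=slow) = 0.200, and 0.100×0.200 = 0.020 matches the joint entry. So Plant and Status are independent.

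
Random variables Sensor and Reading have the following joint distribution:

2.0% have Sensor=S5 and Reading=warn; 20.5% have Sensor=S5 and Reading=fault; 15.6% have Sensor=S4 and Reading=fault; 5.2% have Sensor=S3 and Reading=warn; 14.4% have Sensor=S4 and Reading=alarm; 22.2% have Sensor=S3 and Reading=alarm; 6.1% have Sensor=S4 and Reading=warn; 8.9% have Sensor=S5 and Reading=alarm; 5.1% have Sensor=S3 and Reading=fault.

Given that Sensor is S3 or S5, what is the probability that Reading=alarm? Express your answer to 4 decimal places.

P(Sensor=S3) = 0.052 + 0.222 + 0.051 = 0.325.
P(Sensor=S5) = 0.020 + 0.089 + 0.205 = 0.314.
P(Sensor ∈ {S3, S5}) = 0.325 + 0.314 = 0.639; P(Reading=alarm, Sensor ∈ {S3, S5}) = 0.222 + 0.089 = 0.311.
P(Reading=alarm | Sensor ∈ {S3, S5}) = 0.311/0.639 = 0.4867.

0.4867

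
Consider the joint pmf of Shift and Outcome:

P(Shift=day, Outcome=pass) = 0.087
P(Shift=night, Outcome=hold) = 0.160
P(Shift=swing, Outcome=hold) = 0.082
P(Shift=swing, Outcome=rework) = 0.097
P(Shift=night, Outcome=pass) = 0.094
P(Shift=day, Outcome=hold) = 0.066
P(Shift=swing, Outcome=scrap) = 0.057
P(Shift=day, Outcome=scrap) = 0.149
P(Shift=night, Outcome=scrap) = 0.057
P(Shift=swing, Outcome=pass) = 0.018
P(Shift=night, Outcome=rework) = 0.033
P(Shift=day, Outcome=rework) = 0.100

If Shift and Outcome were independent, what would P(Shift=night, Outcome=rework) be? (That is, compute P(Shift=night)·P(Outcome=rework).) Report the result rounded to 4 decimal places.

0.0791

P(Shift=night) = 0.094 + 0.033 + 0.057 + 0.160 = 0.344.
P(Outcome=rework) = 0.100 + 0.097 + 0.033 = 0.230.
Product: 0.344 × 0.230 = 0.0791.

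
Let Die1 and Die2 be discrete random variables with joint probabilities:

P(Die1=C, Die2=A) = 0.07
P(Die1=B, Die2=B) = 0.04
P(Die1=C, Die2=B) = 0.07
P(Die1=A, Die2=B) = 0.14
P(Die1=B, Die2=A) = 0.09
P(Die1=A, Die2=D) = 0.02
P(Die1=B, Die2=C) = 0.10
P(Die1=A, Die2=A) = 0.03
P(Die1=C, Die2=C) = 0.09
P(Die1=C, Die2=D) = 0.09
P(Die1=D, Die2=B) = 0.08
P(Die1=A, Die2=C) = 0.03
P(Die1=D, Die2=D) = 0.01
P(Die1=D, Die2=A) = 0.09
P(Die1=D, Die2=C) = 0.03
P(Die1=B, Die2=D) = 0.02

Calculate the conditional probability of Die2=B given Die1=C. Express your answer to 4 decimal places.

0.2188

P(Die1=C) = 0.07 + 0.07 + 0.09 + 0.09 = 0.32.
P(Die2=B | Die1=C) = 0.07/0.32 = 0.2188.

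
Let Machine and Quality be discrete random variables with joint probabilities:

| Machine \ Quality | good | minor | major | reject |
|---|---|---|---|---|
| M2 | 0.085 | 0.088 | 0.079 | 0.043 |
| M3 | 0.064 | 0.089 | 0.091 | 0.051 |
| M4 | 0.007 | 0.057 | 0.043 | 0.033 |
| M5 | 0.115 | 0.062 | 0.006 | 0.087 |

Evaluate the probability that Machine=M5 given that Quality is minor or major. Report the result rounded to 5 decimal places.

P(Quality=minor) = 0.088 + 0.089 + 0.057 + 0.062 = 0.296.
P(Quality=major) = 0.079 + 0.091 + 0.043 + 0.006 = 0.219.
P(Quality ∈ {minor, major}) = 0.296 + 0.219 = 0.515; P(Machine=M5, Quality ∈ {minor, major}) = 0.062 + 0.006 = 0.068.
P(Machine=M5 | Quality ∈ {minor, major}) = 0.068/0.515 = 0.13204.

0.13204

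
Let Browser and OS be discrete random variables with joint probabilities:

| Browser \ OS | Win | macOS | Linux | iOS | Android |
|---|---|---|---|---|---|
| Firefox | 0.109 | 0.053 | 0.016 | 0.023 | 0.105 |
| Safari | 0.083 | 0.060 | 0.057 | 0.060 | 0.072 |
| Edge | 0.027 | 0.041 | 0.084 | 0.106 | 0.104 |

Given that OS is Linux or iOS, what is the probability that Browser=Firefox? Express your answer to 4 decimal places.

P(OS=Linux) = 0.016 + 0.057 + 0.084 = 0.157.
P(OS=iOS) = 0.023 + 0.060 + 0.106 = 0.189.
P(OS ∈ {Linux, iOS}) = 0.157 + 0.189 = 0.346; P(Browser=Firefox, OS ∈ {Linux, iOS}) = 0.016 + 0.023 = 0.039.
P(Browser=Firefox | OS ∈ {Linux, iOS}) = 0.039/0.346 = 0.1127.

0.1127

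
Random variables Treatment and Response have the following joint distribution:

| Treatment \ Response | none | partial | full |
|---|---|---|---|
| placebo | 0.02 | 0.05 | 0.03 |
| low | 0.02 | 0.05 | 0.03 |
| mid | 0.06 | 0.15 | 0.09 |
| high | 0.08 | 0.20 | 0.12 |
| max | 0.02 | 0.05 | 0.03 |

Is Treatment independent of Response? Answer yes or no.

yes

Every cell satisfies P(Treatment,Response) = P(Treatment)·P(Response). For instance P(Treatment=high) = 0.40, P(Response=full) = 0.30, and 0.40×0.30 = 0.12 matches the joint entry. So Treatment and Response are independent.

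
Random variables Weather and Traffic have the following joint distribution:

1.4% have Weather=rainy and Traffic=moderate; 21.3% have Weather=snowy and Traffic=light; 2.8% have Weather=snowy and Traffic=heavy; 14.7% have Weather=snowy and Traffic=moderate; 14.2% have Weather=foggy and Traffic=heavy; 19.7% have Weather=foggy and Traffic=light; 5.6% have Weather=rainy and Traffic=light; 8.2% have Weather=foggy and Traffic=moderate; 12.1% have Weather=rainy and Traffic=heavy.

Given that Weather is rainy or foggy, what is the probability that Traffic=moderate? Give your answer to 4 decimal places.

0.1569

P(Weather=rainy) = 0.056 + 0.014 + 0.121 = 0.191.
P(Weather=foggy) = 0.197 + 0.082 + 0.142 = 0.421.
P(Weather ∈ {rainy, foggy}) = 0.191 + 0.421 = 0.612; P(Traffic=moderate, Weather ∈ {rainy, foggy}) = 0.014 + 0.082 = 0.096.
P(Traffic=moderate | Weather ∈ {rainy, foggy}) = 0.096/0.612 = 0.1569.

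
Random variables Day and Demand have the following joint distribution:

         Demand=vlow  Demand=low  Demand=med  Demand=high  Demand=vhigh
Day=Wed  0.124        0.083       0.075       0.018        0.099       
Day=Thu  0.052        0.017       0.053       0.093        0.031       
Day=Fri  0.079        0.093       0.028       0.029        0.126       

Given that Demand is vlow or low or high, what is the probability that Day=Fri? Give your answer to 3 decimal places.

0.342

P(Demand=vlow) = 0.124 + 0.052 + 0.079 = 0.255.
P(Demand=low) = 0.083 + 0.017 + 0.093 = 0.193.
P(Demand=high) = 0.018 + 0.093 + 0.029 = 0.140.
P(Demand ∈ {vlow, low, high}) = 0.255 + 0.193 + 0.140 = 0.588; P(Day=Fri, Demand ∈ {vlow, low, high}) = 0.079 + 0.093 + 0.029 = 0.201.
P(Day=Fri | Demand ∈ {vlow, low, high}) = 0.201/0.588 = 0.342.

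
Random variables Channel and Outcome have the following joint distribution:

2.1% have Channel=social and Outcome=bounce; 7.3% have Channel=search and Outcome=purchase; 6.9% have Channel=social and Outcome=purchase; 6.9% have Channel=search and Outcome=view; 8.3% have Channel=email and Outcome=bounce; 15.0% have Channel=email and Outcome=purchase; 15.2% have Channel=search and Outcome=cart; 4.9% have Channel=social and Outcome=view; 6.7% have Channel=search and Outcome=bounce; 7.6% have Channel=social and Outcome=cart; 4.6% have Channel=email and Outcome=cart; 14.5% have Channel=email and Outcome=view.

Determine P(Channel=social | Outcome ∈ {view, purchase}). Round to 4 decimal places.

0.2126

P(Outcome=view) = 0.145 + 0.069 + 0.049 = 0.263.
P(Outcome=purchase) = 0.150 + 0.073 + 0.069 = 0.292.
P(Outcome ∈ {view, purchase}) = 0.263 + 0.292 = 0.555; P(Channel=social, Outcome ∈ {view, purchase}) = 0.049 + 0.069 = 0.118.
P(Channel=social | Outcome ∈ {view, purchase}) = 0.118/0.555 = 0.2126.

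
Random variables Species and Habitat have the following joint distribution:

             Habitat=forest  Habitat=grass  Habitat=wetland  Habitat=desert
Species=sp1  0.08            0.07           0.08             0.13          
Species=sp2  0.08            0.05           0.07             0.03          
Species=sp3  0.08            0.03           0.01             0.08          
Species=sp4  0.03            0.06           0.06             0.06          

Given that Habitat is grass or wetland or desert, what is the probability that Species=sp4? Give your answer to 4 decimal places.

0.2466

P(Habitat=grass) = 0.07 + 0.05 + 0.03 + 0.06 = 0.21.
P(Habitat=wetland) = 0.08 + 0.07 + 0.01 + 0.06 = 0.22.
P(Habitat=desert) = 0.13 + 0.03 + 0.08 + 0.06 = 0.30.
P(Habitat ∈ {grass, wetland, desert}) = 0.21 + 0.22 + 0.30 = 0.73; P(Species=sp4, Habitat ∈ {grass, wetland, desert}) = 0.06 + 0.06 + 0.06 = 0.18.
P(Species=sp4 | Habitat ∈ {grass, wetland, desert}) = 0.18/0.73 = 0.2466.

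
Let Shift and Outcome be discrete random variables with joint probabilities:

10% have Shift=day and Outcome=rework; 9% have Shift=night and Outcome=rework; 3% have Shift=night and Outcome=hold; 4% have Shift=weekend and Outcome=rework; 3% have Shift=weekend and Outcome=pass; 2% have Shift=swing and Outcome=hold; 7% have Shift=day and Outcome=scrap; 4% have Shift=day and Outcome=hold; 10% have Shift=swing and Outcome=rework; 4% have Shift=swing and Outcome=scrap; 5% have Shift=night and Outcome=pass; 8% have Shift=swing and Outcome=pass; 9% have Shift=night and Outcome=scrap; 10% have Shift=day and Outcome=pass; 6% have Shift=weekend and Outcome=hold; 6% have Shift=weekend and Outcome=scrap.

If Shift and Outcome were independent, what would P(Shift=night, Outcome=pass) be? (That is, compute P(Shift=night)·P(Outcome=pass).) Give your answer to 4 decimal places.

0.0676

P(Shift=night) = 0.05 + 0.09 + 0.09 + 0.03 = 0.26.
P(Outcome=pass) = 0.10 + 0.08 + 0.05 + 0.03 = 0.26.
Product: 0.26 × 0.26 = 0.0676.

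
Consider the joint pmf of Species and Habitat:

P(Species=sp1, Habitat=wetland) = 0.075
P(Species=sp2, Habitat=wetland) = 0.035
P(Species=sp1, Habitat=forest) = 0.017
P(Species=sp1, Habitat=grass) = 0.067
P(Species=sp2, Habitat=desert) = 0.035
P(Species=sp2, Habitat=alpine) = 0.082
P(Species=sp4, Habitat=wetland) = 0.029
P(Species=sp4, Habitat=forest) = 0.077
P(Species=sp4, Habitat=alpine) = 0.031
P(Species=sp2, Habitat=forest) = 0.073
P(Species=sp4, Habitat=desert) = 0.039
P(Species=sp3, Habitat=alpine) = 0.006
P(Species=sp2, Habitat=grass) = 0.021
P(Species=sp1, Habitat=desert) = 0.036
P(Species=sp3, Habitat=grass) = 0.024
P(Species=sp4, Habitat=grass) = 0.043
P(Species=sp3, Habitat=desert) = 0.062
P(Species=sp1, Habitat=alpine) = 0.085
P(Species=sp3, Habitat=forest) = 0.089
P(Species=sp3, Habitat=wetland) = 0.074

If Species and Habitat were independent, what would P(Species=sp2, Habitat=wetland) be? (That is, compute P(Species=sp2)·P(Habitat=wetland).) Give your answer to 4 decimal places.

0.0524

P(Species=sp2) = 0.073 + 0.021 + 0.035 + 0.035 + 0.082 = 0.246.
P(Habitat=wetland) = 0.075 + 0.035 + 0.074 + 0.029 = 0.213.
Product: 0.246 × 0.213 = 0.0524.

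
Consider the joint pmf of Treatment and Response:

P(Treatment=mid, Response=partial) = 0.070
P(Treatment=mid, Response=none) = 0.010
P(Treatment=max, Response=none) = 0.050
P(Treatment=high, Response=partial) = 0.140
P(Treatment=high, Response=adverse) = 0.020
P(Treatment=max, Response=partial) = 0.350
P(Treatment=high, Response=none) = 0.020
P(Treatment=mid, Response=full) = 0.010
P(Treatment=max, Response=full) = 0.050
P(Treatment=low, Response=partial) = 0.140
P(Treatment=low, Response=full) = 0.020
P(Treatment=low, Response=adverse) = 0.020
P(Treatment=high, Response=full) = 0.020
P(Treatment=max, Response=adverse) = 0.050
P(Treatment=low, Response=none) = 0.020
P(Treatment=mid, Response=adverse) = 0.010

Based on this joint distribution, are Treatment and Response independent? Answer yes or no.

Every cell satisfies P(Treatment,Response) = P(Treatment)·P(Response). For instance P(Treatment=mid) = 0.100, P(Response=full) = 0.100, and 0.100×0.100 = 0.010 matches the joint entry. So Treatment and Response are independent.

yes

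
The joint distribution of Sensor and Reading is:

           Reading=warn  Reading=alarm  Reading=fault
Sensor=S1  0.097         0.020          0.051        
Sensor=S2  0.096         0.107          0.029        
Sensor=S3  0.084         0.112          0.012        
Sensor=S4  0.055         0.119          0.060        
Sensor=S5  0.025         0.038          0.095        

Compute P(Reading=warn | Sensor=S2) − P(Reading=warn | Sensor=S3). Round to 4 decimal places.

0.0099

P(Sensor=S2) = 0.096 + 0.107 + 0.029 = 0.232; P(Reading=warn | Sensor=S2) = 0.096/0.232 = 0.41379.
P(Sensor=S3) = 0.084 + 0.112 + 0.012 = 0.208; P(Reading=warn | Sensor=S3) = 0.084/0.208 = 0.40385.
Difference = 0.0099.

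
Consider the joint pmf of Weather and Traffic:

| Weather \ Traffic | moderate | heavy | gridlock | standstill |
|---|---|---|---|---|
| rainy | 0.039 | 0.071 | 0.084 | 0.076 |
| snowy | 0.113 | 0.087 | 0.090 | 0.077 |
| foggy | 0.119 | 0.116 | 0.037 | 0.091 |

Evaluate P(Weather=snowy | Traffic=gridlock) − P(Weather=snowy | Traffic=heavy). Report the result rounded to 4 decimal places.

P(Traffic=gridlock) = 0.084 + 0.090 + 0.037 = 0.211; P(Weather=snowy | Traffic=gridlock) = 0.090/0.211 = 0.42654.
P(Traffic=heavy) = 0.071 + 0.087 + 0.116 = 0.274; P(Weather=snowy | Traffic=heavy) = 0.087/0.274 = 0.31752.
Difference = 0.1090.

0.1090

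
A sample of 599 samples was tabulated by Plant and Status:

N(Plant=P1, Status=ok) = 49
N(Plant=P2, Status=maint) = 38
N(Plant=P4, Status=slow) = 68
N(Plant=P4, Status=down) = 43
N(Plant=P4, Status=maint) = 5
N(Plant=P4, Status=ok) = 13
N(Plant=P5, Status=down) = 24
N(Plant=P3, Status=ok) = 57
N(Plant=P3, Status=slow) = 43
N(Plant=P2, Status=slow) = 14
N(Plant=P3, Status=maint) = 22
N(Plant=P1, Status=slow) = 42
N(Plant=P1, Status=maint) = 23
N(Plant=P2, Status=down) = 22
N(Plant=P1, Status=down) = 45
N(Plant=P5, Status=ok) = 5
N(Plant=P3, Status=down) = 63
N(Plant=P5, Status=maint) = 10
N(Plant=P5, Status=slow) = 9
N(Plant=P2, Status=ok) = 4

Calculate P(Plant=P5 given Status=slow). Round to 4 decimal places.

0.0511

Total with Status=slow: 42 + 14 + 43 + 68 + 9 = 176.
P(Plant=P5 | Status=slow) = 9/176 = 0.0511.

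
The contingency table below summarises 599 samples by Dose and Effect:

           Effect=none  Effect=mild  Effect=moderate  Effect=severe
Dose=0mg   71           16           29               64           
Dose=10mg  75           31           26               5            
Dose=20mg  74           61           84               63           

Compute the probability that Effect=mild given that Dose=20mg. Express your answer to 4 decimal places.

0.2163

Total with Dose=20mg: 74 + 61 + 84 + 63 = 282.
P(Effect=mild | Dose=20mg) = 61/282 = 0.2163.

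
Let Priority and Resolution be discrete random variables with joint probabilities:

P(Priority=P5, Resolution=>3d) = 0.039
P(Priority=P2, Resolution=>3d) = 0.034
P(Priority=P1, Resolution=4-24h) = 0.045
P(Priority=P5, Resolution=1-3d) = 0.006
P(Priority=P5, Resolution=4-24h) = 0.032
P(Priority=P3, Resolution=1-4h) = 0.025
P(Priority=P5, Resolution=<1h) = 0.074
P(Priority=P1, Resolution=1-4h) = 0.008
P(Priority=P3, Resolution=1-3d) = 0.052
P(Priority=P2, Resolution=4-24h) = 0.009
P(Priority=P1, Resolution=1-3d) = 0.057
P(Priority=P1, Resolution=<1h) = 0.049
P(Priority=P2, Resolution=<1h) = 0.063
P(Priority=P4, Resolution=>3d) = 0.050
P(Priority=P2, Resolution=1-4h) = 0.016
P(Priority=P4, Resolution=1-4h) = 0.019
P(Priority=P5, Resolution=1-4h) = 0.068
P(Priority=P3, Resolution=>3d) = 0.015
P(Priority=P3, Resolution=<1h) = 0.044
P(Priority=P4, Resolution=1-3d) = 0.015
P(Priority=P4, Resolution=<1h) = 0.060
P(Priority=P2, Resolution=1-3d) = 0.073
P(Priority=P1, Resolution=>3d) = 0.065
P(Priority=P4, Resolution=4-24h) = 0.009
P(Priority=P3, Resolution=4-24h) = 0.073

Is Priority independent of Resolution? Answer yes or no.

no

P(Priority=P5) = 0.219 and P(Resolution=1-3d) = 0.203, so their product is 0.04446, but P(Priority=P5, Resolution=1-3d) = 0.006. Since these differ, Priority and Resolution are not independent.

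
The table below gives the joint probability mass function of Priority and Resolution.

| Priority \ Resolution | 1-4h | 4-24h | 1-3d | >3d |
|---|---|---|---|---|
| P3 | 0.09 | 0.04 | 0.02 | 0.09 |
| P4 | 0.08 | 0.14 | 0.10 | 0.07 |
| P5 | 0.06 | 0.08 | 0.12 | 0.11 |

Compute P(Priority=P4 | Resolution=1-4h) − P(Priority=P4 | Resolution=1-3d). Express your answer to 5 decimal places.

P(Resolution=1-4h) = 0.09 + 0.08 + 0.06 = 0.23; P(Priority=P4 | Resolution=1-4h) = 0.08/0.23 = 0.347826.
P(Resolution=1-3d) = 0.02 + 0.10 + 0.12 = 0.24; P(Priority=P4 | Resolution=1-3d) = 0.10/0.24 = 0.416667.
Difference = -0.06884.

-0.06884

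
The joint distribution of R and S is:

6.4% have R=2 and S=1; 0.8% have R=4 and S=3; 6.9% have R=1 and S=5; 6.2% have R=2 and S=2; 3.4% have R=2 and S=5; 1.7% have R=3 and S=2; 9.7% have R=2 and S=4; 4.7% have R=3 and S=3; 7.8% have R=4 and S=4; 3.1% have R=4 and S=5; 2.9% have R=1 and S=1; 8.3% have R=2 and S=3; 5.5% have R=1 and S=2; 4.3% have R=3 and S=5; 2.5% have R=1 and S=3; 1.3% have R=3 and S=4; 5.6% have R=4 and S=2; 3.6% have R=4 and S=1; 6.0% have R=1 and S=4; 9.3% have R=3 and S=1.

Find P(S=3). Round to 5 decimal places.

P(S=3) = 0.025 + 0.083 + 0.047 + 0.008 = 0.163.

0.16300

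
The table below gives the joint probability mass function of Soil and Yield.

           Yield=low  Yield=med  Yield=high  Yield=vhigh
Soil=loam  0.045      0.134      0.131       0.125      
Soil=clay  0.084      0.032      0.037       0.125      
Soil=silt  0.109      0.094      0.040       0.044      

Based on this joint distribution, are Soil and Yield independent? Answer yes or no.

P(Soil=loam) = 0.435 and P(Yield=low) = 0.238, so their product is 0.10353, but P(Soil=loam, Yield=low) = 0.045. Since these differ, Soil and Yield are not independent.

no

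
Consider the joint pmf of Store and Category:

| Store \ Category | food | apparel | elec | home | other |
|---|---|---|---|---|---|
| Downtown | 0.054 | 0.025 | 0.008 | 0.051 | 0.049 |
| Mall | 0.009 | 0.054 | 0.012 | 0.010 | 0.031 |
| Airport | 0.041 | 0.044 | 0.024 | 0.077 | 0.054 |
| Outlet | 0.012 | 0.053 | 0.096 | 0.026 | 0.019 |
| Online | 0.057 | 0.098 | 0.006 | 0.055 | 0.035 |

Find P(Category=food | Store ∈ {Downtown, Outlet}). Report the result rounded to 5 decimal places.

P(Store=Downtown) = 0.054 + 0.025 + 0.008 + 0.051 + 0.049 = 0.187.
P(Store=Outlet) = 0.012 + 0.053 + 0.096 + 0.026 + 0.019 = 0.206.
P(Store ∈ {Downtown, Outlet}) = 0.187 + 0.206 = 0.393; P(Category=food, Store ∈ {Downtown, Outlet}) = 0.054 + 0.012 = 0.066.
P(Category=food | Store ∈ {Downtown, Outlet}) = 0.066/0.393 = 0.16794.

0.16794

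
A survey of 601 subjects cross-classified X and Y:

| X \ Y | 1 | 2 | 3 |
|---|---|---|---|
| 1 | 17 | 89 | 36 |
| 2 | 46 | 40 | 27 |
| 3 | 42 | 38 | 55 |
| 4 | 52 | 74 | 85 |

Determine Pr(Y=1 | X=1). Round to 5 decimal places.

Total with X=1: 17 + 89 + 36 = 142.
P(Y=1 | X=1) = 17/142 = 0.11972.

0.11972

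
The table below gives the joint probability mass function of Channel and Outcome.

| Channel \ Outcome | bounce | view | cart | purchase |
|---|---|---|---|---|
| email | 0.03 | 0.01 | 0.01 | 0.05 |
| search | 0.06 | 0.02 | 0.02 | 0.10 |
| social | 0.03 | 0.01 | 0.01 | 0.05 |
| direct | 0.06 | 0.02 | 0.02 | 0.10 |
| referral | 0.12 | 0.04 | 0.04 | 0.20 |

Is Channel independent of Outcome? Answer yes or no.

Every cell satisfies P(Channel,Outcome) = P(Channel)·P(Outcome). For instance P(Channel=email) = 0.10, P(Outcome=cart) = 0.10, and 0.10×0.10 = 0.01 matches the joint entry. So Channel and Outcome are independent.

yes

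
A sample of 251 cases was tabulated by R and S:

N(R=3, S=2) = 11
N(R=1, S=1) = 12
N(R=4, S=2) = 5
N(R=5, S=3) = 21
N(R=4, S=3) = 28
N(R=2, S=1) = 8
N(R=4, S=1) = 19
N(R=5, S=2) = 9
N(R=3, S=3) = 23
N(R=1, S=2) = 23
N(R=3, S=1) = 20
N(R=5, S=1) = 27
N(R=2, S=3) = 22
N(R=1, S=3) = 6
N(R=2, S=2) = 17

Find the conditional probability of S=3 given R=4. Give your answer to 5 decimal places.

0.53846

Total with R=4: 19 + 5 + 28 = 52.
P(S=3 | R=4) = 28/52 = 0.53846.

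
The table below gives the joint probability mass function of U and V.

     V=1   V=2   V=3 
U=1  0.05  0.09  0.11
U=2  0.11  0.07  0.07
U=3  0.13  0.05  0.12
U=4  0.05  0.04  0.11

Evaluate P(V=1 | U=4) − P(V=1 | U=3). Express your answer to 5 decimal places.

-0.18333

P(U=4) = 0.05 + 0.04 + 0.11 = 0.20; P(V=1 | U=4) = 0.05/0.20 = 0.250000.
P(U=3) = 0.13 + 0.05 + 0.12 = 0.30; P(V=1 | U=3) = 0.13/0.30 = 0.433333.
Difference = -0.18333.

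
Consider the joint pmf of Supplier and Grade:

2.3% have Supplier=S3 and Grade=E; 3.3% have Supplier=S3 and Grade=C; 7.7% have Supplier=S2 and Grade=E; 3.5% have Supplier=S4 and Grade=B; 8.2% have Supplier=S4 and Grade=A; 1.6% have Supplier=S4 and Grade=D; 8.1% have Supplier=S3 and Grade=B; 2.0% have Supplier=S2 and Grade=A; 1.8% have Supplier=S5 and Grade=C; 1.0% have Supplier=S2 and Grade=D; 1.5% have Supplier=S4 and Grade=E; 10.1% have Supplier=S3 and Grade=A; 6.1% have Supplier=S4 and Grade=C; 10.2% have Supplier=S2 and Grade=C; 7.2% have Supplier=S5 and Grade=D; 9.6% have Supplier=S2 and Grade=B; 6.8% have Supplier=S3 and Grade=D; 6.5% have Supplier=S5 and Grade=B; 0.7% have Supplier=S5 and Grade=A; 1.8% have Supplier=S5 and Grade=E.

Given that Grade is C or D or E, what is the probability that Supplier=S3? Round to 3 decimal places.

P(Grade=C) = 0.102 + 0.033 + 0.061 + 0.018 = 0.214.
P(Grade=D) = 0.010 + 0.068 + 0.016 + 0.072 = 0.166.
P(Grade=E) = 0.077 + 0.023 + 0.015 + 0.018 = 0.133.
P(Grade ∈ {C, D, E}) = 0.214 + 0.166 + 0.133 = 0.513; P(Supplier=S3, Grade ∈ {C, D, E}) = 0.033 + 0.068 + 0.023 = 0.124.
P(Supplier=S3 | Grade ∈ {C, D, E}) = 0.124/0.513 = 0.242.

0.242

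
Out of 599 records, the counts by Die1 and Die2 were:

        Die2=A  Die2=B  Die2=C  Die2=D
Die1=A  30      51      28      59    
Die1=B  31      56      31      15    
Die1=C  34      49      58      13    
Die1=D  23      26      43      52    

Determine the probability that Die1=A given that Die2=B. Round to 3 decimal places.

0.280

Total with Die2=B: 51 + 56 + 49 + 26 = 182.
P(Die1=A | Die2=B) = 51/182 = 0.280.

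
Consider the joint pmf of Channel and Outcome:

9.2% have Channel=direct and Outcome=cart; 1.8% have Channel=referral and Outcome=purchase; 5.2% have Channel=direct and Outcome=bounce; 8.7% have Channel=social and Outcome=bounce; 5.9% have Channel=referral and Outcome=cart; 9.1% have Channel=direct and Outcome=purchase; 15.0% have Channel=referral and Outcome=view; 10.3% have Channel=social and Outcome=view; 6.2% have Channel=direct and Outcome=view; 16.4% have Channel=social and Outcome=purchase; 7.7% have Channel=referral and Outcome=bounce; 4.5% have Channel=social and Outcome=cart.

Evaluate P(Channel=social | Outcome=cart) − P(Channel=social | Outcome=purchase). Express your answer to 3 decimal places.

P(Outcome=cart) = 0.045 + 0.092 + 0.059 = 0.196; P(Channel=social | Outcome=cart) = 0.045/0.196 = 0.2296.
P(Outcome=purchase) = 0.164 + 0.091 + 0.018 = 0.273; P(Channel=social | Outcome=purchase) = 0.164/0.273 = 0.6007.
Difference = -0.371.

-0.371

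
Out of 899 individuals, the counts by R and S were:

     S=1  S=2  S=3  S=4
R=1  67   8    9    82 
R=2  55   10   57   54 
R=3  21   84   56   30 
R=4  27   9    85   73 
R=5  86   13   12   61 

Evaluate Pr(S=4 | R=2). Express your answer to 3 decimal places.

0.307

Total with R=2: 55 + 10 + 57 + 54 = 176.
P(S=4 | R=2) = 54/176 = 0.307.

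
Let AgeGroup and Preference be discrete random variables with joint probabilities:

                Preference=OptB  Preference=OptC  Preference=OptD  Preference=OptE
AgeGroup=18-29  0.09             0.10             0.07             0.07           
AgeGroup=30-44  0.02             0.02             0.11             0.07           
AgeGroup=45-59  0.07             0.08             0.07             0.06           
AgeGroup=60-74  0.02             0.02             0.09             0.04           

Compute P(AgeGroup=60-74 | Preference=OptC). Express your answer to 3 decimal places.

0.091

P(Preference=OptC) = 0.10 + 0.02 + 0.08 + 0.02 = 0.22.
P(AgeGroup=60-74 | Preference=OptC) = 0.02/0.22 = 0.091.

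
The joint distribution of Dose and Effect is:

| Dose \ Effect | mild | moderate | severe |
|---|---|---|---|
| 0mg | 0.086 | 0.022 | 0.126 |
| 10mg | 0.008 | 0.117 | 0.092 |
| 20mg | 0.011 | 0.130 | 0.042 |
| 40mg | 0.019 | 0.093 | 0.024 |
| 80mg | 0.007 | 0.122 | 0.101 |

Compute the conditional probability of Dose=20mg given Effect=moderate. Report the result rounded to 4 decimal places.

P(Effect=moderate) = 0.022 + 0.117 + 0.130 + 0.093 + 0.122 = 0.484.
P(Dose=20mg | Effect=moderate) = 0.130/0.484 = 0.2686.

0.2686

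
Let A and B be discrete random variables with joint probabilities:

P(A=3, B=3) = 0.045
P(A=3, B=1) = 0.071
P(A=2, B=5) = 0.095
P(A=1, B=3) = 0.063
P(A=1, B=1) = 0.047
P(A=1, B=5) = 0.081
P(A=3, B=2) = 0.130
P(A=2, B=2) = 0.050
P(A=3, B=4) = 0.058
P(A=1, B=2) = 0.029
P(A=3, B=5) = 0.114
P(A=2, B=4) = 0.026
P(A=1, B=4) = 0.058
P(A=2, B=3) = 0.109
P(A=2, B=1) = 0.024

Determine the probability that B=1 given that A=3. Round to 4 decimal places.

0.1699

P(A=3) = 0.071 + 0.130 + 0.045 + 0.058 + 0.114 = 0.418.
P(B=1 | A=3) = 0.071/0.418 = 0.1699.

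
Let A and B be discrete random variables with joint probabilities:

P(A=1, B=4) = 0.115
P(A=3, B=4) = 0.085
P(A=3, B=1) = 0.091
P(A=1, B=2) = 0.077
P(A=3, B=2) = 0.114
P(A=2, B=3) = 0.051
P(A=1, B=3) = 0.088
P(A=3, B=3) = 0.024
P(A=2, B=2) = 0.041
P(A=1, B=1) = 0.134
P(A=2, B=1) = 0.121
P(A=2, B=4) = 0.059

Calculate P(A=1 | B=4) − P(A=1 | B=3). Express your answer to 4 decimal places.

P(B=4) = 0.115 + 0.059 + 0.085 = 0.259; P(A=1 | B=4) = 0.115/0.259 = 0.44402.
P(B=3) = 0.088 + 0.051 + 0.024 = 0.163; P(A=1 | B=3) = 0.088/0.163 = 0.53988.
Difference = -0.0959.

-0.0959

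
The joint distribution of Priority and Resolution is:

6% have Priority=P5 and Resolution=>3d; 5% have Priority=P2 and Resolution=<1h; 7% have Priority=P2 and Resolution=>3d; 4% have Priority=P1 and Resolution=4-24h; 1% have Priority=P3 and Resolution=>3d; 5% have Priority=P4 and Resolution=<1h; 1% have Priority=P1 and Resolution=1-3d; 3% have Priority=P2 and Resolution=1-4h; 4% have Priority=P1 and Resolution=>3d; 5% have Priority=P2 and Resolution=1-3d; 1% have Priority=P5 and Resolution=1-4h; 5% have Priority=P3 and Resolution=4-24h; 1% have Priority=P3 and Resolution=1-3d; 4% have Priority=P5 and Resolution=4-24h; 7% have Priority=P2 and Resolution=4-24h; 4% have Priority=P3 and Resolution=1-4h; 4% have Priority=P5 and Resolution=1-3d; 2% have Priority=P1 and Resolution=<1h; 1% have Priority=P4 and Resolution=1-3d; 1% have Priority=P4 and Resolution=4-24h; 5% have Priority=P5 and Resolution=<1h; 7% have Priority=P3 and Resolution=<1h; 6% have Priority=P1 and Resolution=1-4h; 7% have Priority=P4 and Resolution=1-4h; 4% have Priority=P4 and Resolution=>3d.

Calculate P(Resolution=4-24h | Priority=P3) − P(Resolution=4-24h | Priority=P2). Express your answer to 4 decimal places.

0.0185

P(Priority=P3) = 0.07 + 0.04 + 0.05 + 0.01 + 0.01 = 0.18; P(Resolution=4-24h | Priority=P3) = 0.05/0.18 = 0.27778.
P(Priority=P2) = 0.05 + 0.03 + 0.07 + 0.05 + 0.07 = 0.27; P(Resolution=4-24h | Priority=P2) = 0.07/0.27 = 0.25926.
Difference = 0.0185.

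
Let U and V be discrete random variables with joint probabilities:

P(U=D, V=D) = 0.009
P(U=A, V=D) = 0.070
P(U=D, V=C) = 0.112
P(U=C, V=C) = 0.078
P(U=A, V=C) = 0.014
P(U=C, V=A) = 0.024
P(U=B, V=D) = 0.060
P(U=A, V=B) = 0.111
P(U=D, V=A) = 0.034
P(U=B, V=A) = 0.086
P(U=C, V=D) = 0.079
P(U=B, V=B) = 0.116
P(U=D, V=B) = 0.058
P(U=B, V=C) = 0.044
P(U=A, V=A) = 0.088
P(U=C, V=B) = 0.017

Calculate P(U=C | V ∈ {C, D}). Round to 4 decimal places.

P(V=C) = 0.014 + 0.044 + 0.078 + 0.112 = 0.248.
P(V=D) = 0.070 + 0.060 + 0.079 + 0.009 = 0.218.
P(V ∈ {C, D}) = 0.248 + 0.218 = 0.466; P(U=C, V ∈ {C, D}) = 0.078 + 0.079 = 0.157.
P(U=C | V ∈ {C, D}) = 0.157/0.466 = 0.3369.

0.3369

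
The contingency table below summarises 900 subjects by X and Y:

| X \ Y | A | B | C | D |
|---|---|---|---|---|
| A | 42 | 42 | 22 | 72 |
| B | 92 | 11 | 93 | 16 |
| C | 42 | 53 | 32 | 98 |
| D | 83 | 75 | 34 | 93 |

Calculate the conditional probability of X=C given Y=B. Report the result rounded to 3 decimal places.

Total with Y=B: 42 + 11 + 53 + 75 = 181.
P(X=C | Y=B) = 53/181 = 0.293.

0.293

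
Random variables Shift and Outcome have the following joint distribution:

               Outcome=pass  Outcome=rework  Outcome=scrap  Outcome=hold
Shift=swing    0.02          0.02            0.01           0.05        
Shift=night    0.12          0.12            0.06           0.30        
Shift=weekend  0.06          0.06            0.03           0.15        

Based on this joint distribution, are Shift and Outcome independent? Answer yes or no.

yes

Every cell satisfies P(Shift,Outcome) = P(Shift)·P(Outcome). For instance P(Shift=night) = 0.60, P(Outcome=rework) = 0.20, and 0.60×0.20 = 0.12 matches the joint entry. So Shift and Outcome are independent.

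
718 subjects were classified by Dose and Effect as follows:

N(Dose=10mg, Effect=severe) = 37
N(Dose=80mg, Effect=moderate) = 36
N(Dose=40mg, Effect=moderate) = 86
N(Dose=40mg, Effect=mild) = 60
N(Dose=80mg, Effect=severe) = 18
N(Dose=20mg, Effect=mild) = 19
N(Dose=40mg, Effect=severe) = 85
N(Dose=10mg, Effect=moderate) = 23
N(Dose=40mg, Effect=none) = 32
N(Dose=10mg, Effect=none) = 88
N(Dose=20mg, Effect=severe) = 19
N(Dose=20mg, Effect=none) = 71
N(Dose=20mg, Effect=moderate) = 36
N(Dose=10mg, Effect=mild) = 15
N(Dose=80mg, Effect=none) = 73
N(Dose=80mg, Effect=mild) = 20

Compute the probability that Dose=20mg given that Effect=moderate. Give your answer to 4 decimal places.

Total with Effect=moderate: 23 + 36 + 86 + 36 = 181.
P(Dose=20mg | Effect=moderate) = 36/181 = 0.1989.

0.1989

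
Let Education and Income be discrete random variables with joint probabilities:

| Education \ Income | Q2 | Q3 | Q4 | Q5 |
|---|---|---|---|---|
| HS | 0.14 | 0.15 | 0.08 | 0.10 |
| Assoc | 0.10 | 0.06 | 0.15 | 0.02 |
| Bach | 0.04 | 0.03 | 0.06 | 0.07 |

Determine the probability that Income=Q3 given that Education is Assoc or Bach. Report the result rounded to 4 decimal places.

0.1698

P(Education=Assoc) = 0.10 + 0.06 + 0.15 + 0.02 = 0.33.
P(Education=Bach) = 0.04 + 0.03 + 0.06 + 0.07 = 0.20.
P(Education ∈ {Assoc, Bach}) = 0.33 + 0.20 = 0.53; P(Income=Q3, Education ∈ {Assoc, Bach}) = 0.06 + 0.03 = 0.09.
P(Income=Q3 | Education ∈ {Assoc, Bach}) = 0.09/0.53 = 0.1698.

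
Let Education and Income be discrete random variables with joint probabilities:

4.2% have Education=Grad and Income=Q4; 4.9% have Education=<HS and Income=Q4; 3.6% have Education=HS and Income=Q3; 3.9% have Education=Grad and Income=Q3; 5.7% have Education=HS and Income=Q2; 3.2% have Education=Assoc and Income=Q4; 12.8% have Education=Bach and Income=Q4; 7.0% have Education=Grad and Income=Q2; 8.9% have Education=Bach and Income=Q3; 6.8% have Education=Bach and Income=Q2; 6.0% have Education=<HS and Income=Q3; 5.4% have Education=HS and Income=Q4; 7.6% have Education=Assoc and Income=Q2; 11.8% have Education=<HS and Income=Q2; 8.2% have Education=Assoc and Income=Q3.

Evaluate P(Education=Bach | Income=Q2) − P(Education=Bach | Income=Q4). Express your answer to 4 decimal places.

P(Income=Q2) = 0.118 + 0.057 + 0.076 + 0.068 + 0.070 = 0.389; P(Education=Bach | Income=Q2) = 0.068/0.389 = 0.17481.
P(Income=Q4) = 0.049 + 0.054 + 0.032 + 0.128 + 0.042 = 0.305; P(Education=Bach | Income=Q4) = 0.128/0.305 = 0.41967.
Difference = -0.2449.

-0.2449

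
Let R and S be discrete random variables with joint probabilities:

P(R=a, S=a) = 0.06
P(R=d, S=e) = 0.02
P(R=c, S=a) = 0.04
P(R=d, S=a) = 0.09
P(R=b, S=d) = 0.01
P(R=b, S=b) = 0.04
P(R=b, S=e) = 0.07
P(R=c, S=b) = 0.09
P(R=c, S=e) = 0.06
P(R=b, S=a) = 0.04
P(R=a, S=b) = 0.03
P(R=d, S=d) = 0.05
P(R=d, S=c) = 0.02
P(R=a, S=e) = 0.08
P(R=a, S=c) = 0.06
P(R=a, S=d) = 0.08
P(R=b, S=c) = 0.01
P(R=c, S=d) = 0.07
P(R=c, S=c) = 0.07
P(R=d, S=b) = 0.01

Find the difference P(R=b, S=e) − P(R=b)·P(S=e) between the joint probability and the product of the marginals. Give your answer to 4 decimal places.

0.0309

P(R=b) = 0.04 + 0.04 + 0.01 + 0.01 + 0.07 = 0.17.
P(S=e) = 0.08 + 0.07 + 0.06 + 0.02 = 0.23.
P(R=b, S=e) − P(R=b)P(S=e) = 0.07 − 0.17×0.23 = 0.0309.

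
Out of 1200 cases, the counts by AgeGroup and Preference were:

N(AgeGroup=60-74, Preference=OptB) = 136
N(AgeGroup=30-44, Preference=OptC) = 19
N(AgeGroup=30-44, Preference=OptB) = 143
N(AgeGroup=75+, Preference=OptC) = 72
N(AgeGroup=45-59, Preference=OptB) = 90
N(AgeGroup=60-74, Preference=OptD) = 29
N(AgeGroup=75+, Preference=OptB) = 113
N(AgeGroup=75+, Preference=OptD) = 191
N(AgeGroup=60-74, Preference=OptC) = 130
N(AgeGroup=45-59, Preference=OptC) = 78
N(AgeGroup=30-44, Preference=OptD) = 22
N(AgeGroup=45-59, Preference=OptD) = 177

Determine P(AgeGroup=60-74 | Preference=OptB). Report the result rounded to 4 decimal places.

0.2822

Total with Preference=OptB: 143 + 90 + 136 + 113 = 482.
P(AgeGroup=60-74 | Preference=OptB) = 136/482 = 0.2822.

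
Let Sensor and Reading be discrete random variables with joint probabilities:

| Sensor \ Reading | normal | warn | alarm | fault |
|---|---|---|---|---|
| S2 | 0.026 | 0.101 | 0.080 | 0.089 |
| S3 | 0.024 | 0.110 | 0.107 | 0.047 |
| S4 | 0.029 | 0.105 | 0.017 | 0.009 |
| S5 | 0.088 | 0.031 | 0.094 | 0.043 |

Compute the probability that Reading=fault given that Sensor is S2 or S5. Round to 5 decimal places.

P(Sensor=S2) = 0.026 + 0.101 + 0.080 + 0.089 = 0.296.
P(Sensor=S5) = 0.088 + 0.031 + 0.094 + 0.043 = 0.256.
P(Sensor ∈ {S2, S5}) = 0.296 + 0.256 = 0.552; P(Reading=fault, Sensor ∈ {S2, S5}) = 0.089 + 0.043 = 0.132.
P(Reading=fault | Sensor ∈ {S2, S5}) = 0.132/0.552 = 0.23913.

0.23913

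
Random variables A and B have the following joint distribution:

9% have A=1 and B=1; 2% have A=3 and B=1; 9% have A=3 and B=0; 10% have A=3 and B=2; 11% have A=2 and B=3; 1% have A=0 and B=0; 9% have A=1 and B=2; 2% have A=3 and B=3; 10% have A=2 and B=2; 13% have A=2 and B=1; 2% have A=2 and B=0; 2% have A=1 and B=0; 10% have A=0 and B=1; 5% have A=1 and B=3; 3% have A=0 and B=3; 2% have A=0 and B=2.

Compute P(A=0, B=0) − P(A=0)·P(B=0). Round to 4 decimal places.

-0.0124

P(A=0) = 0.01 + 0.10 + 0.02 + 0.03 = 0.16.
P(B=0) = 0.01 + 0.02 + 0.02 + 0.09 = 0.14.
P(A=0, B=0) − P(A=0)P(B=0) = 0.01 − 0.16×0.14 = -0.0124.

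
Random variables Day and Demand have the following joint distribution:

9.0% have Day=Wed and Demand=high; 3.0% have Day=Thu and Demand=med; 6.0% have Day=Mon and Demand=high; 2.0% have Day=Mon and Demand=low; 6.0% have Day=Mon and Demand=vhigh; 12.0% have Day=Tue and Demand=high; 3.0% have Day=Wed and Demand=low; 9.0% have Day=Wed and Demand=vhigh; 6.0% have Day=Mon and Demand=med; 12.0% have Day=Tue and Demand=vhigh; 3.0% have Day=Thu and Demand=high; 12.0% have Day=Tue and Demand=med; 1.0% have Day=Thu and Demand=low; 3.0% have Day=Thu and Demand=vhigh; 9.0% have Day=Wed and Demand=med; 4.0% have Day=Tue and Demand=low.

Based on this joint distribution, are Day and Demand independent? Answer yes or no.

yes

Every cell satisfies P(Day,Demand) = P(Day)·P(Demand). For instance P(Day=Mon) = 0.200, P(Demand=vhigh) = 0.300, and 0.200×0.300 = 0.060 matches the joint entry. So Day and Demand are independent.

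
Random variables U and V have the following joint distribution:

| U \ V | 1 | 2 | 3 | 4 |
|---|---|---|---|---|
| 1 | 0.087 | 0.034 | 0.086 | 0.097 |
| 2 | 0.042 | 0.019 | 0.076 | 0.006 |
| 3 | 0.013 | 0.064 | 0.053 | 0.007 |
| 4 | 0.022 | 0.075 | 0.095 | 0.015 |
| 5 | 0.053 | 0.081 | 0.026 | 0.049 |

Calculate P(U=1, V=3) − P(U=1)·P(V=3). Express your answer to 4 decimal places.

P(U=1) = 0.087 + 0.034 + 0.086 + 0.097 = 0.304.
P(V=3) = 0.086 + 0.076 + 0.053 + 0.095 + 0.026 = 0.336.
P(U=1, V=3) − P(U=1)P(V=3) = 0.086 − 0.304×0.336 = -0.0161.

-0.0161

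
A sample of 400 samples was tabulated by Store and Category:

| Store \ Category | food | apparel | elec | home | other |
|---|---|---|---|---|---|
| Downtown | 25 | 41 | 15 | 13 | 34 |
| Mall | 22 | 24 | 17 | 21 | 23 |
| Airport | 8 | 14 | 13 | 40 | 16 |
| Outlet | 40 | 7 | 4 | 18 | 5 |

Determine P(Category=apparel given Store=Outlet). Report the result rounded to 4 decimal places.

Total with Store=Outlet: 40 + 7 + 4 + 18 + 5 = 74.
P(Category=apparel | Store=Outlet) = 7/74 = 0.0946.

0.0946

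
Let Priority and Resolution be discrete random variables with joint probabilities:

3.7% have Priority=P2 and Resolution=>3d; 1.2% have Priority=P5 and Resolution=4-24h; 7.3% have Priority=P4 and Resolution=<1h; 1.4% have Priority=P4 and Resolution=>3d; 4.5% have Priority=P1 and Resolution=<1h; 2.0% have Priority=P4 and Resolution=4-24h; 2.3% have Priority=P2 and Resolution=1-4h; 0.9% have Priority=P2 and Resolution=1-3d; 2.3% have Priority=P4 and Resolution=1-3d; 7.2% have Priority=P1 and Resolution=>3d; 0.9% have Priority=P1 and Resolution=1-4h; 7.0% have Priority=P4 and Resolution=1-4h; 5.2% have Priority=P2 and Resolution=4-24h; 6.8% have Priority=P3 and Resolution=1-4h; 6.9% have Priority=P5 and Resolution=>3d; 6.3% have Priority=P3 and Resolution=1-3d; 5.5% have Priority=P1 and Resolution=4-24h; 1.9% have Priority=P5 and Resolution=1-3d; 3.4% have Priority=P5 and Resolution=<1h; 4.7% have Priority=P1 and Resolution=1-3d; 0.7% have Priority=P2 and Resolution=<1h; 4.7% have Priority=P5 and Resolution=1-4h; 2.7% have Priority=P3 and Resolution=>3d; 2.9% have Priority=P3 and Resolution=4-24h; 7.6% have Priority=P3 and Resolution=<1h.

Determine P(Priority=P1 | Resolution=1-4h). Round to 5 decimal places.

0.04147

P(Resolution=1-4h) = 0.009 + 0.023 + 0.068 + 0.070 + 0.047 = 0.217.
P(Priority=P1 | Resolution=1-4h) = 0.009/0.217 = 0.04147.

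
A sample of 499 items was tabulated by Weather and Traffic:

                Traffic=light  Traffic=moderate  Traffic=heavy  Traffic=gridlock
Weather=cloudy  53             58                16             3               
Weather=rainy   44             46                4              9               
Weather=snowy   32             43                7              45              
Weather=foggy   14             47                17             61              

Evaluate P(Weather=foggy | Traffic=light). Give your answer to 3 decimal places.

Total with Traffic=light: 53 + 44 + 32 + 14 = 143.
P(Weather=foggy | Traffic=light) = 14/143 = 0.098.

0.098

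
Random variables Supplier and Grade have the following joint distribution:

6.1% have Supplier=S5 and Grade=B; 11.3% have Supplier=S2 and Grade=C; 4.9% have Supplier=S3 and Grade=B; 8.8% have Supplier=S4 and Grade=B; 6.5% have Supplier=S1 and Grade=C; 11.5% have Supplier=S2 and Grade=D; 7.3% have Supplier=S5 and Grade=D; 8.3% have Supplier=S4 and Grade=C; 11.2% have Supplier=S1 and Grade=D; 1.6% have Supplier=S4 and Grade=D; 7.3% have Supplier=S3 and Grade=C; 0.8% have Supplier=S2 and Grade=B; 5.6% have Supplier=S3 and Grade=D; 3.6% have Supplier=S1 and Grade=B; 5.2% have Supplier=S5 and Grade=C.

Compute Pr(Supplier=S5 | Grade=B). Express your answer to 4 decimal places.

P(Grade=B) = 0.036 + 0.008 + 0.049 + 0.088 + 0.061 = 0.242.
P(Supplier=S5 | Grade=B) = 0.061/0.242 = 0.2521.

0.2521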